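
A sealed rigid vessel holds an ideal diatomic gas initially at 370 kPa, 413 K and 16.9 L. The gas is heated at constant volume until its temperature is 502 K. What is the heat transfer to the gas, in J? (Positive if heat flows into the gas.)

n = P₁V₁/(RT₁) = 370×16.9/(8.314×413) = 1.82 mol.
Isochoric: V stays 16.9 L; P/T = const ⇒ T₂ = 502 K, P₂ = 450 kPa.
W = 0 (no volume change).
ΔU = nCvΔT = 1.82×20.8×(502−413) = 3370 J.
Q = ΔU = 3370 J.

3370 J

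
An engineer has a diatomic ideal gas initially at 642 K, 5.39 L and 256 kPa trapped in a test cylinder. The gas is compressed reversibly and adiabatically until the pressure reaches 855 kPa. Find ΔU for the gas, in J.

n = P₁V₁/(RT₁) = 256×5.39/(8.314×642) = 0.259 mol.
Adiabatic: T₂/T₁ = (P₂/P₁)^((γ−1)/γ) ⇒ T₂ = 642×(3.34)^0.286 = 906 K; V₂ = 2.28 L.
For an ideal gas ΔU = nCvΔT with Cv = (5/2)R = 20.8 J/(mol·K).
ΔU = 0.259×20.8×(906−642) = 1420 J.

1420 J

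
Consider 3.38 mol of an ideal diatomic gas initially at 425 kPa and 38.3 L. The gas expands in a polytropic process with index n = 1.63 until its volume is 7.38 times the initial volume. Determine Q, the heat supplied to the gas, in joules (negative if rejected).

T₁ = P₁V₁/(nR) = 425×38.3/(3.38×8.314) = 579 K.
Polytropic n=1.63: T₂ = T₁(V₁/V₂)^(n−1) = 579×(0.136)^0.63 = 164 K; P₂ = P₁(V₁/V₂)^n = 16.3 kPa.
W = (P₁V₁−P₂V₂)/(n−1) = (425×38.3−16.3×283)/0.63 = 18500 J.
ΔU = nCvΔT = 3.38×20.8×(164−579) = -29100 J.
Q = ΔU + W = -10600 J.

-10600 J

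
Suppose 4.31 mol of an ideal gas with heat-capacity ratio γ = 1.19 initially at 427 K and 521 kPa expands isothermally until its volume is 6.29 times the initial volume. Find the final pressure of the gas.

V₁ = nRT₁/P₁ = 4.31×8.314×427/521 = 29.4 L.
Isothermal: T stays 427 K; PV = const ⇒ V₂ = 185 L, P₂ = 82.8 kPa.

82.8 kPa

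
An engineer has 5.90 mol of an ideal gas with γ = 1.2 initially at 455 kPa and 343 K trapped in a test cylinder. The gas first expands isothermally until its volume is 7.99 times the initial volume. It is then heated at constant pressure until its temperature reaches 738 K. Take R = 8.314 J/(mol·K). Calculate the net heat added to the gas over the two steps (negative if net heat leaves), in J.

151000 J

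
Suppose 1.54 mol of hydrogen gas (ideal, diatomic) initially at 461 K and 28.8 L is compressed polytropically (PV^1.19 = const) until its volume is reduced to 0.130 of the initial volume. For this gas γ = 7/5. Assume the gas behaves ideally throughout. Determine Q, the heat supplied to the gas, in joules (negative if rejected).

P₁ = nRT₁/V₁ = 1.54×8.314×461/28.8 = 205 kPa.
Polytropic n=1.19: T₂ = T₁(V₁/V₂)^(n−1) = 461×(7.69)^0.19 = 679 K; P₂ = P₁(V₁/V₂)^n = 2320 kPa.
W = (P₁V₁−P₂V₂)/(n−1) = (205×28.8−2320×3.74)/0.19 = -14700 J.
ΔU = nCvΔT = 1.54×20.8×(679−461) = 6990 J.
Q = ΔU + W = -7720 J.

-7720 J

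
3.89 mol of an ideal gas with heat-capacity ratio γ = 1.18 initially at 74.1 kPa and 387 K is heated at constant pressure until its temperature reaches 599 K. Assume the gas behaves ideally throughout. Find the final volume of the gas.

V₁ = nRT₁/P₁ = 3.89×8.314×387/74.1 = 169 L.
Isobaric: P stays 74.1 kPa; V/T = const ⇒ T₂ = 599 K, V₂ = 261 L.

261 L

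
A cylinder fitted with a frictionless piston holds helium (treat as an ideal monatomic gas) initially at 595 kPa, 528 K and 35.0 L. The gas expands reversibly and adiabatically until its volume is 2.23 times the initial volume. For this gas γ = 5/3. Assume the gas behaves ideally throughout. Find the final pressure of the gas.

Adiabatic: TV^(γ−1) = const ⇒ T₂ = 528×(0.448)^0.667 = 309 K; PV^γ = const ⇒ P₂ = 156 kPa.

156 kPa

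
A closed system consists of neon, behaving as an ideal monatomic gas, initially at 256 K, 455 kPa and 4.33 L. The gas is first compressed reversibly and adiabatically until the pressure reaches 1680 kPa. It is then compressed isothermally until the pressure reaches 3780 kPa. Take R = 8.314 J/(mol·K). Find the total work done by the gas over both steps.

-4720 J

n = P₁V₁/(RT₁) = 455×4.33/(8.314×256) = 0.926 mol.
Step 1 — Adiabatic: T₂/T₁ = (P₂/P₁)^((γ−1)/γ) ⇒ T₂ = 256×(3.69)^0.400 = 432 K; V₂ = 1.98 L.
ΔU = nCvΔT = 0.926×12.5×(432−256) = 2030 J.
Q = 0 for an adiabatic process, so W = −ΔU = -2030 J.
State after step 1: P = 1680 kPa, V = 1.98 L, T = 432 K.
Step 2 — Isothermal: T stays 432 K; PV = const ⇒ V₂ = 0.879 L, P₂ = 3780 kPa.
ΔU = 0 (ideal gas, T constant).
W = nRT ln(V₂/V₁) = 0.926×8.314×432×ln(0.444) = -2690 J.
Q = ΔU + W = -2690 J.
Net over both steps: W = -4720 J, Q = -2690 J, ΔU = 2030 J.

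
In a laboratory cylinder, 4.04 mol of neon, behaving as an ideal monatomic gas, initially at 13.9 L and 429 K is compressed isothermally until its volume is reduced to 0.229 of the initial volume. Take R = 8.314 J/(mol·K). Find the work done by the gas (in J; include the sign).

-21200 J

P₁ = nRT₁/V₁ = 4.04×8.314×429/13.9 = 1040 kPa.
Isothermal: T stays 429 K; PV = const ⇒ V₂ = 3.18 L, P₂ = 4530 kPa.
W = nRT ln(V₂/V₁) = 4.04×8.314×429×ln(0.229) = -21200 J.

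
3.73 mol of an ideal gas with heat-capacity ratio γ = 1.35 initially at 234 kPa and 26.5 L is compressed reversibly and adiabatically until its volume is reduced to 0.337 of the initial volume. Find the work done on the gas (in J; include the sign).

T₁ = P₁V₁/(nR) = 234×26.5/(3.73×8.314) = 200 K.
Adiabatic: TV^(γ−1) = const ⇒ T₂ = 200×(2.97)^0.350 = 293 K; PV^γ = const ⇒ P₂ = 1020 kPa.
ΔU = nCvΔT = 3.73×23.8×(293−200) = 8210 J.
Q = 0 for an adiabatic process, so W = −ΔU = -8210 J.
Work done on the gas = −W_by = 8210 J.

8210 J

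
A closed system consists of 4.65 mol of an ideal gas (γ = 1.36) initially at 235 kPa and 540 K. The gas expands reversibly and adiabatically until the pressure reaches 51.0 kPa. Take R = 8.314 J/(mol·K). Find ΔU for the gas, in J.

-19300 J

V₁ = nRT₁/P₁ = 4.65×8.314×540/235 = 88.8 L.
Adiabatic: T₂/T₁ = (P₂/P₁)^((γ−1)/γ) ⇒ T₂ = 540×(0.217)^0.265 = 360 K; V₂ = 273 L.
For an ideal gas ΔU = nCvΔT with Cv = R/(γ−1) = 23.1 J/(mol·K).
ΔU = 4.65×23.1×(360−540) = -19300 J.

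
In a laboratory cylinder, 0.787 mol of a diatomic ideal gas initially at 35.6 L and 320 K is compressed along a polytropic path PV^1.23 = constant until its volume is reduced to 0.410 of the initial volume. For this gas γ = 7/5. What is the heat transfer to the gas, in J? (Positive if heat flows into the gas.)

-881 J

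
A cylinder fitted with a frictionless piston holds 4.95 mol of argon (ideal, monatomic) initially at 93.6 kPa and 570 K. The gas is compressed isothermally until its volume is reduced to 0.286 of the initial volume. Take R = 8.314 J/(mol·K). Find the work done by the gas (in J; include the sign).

V₁ = nRT₁/P₁ = 4.95×8.314×570/93.6 = 251 L.
Isothermal: T stays 570 K; PV = const ⇒ V₂ = 71.7 L, P₂ = 327 kPa.
W = nRT ln(V₂/V₁) = 4.95×8.314×570×ln(0.286) = -29400 J.

-29400 J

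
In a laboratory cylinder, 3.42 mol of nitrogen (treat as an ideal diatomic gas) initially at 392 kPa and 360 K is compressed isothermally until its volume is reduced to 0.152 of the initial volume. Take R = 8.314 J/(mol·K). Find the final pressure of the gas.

2580 kPa

V₁ = nRT₁/P₁ = 3.42×8.314×360/392 = 26.1 L.
Isothermal: T stays 360 K; PV = const ⇒ V₂ = 3.97 L, P₂ = 2580 kPa.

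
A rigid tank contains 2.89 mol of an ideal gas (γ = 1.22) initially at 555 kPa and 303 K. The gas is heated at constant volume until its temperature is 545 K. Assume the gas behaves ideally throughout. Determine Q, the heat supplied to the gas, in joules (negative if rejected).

26400 J

V₁ = nRT₁/P₁ = 2.89×8.314×303/555 = 13.1 L.
Isochoric: V stays 13.1 L; P/T = const ⇒ T₂ = 545 K, P₂ = 998 kPa.
W = 0 (no volume change).
ΔU = nCvΔT = 2.89×37.8×(545−303) = 26400 J.
Q = ΔU = 26400 J.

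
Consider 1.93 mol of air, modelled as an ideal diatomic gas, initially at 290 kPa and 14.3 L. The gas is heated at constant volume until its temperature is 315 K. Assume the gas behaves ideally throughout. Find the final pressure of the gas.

353 kPa

T₁ = P₁V₁/(nR) = 290×14.3/(1.93×8.314) = 258 K.
Isochoric: V stays 14.3 L; P/T = const ⇒ T₂ = 315 K, P₂ = 353 kPa.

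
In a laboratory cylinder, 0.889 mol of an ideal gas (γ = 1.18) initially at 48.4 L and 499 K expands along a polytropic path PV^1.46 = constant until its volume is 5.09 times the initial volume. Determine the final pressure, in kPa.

7.08 kPa

P₁ = nRT₁/V₁ = 0.889×8.314×499/48.4 = 76.2 kPa.
Polytropic n=1.46: T₂ = T₁(V₁/V₂)^(n−1) = 499×(0.196)^0.46 = 236 K; P₂ = P₁(V₁/V₂)^n = 7.08 kPa.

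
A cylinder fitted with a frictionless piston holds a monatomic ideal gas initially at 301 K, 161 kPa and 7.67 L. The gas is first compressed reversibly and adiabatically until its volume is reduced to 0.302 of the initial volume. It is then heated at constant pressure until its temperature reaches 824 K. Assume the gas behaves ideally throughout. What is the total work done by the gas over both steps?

-1630 J

n = P₁V₁/(RT₁) = 161×7.67/(8.314×301) = 0.493 mol.
Step 1 — Adiabatic: TV^(γ−1) = const ⇒ T₂ = 301×(3.31)^0.667 = 669 K; PV^γ = const ⇒ P₂ = 1180 kPa.
ΔU = nCvΔT = 0.493×12.5×(669−301) = 2260 J.
Q = 0 for an adiabatic process, so W = −ΔU = -2260 J.
State after step 1: P = 1180 kPa, V = 2.32 L, T = 669 K.
Step 2 — Isobaric: P stays 1180 kPa; V/T = const ⇒ T₂ = 824 K, V₂ = 2.85 L.
W = PΔV = 1180×(2.85−2.32) kPa·L = 637 J.
ΔU = nCvΔT = 0.493×12.5×(824−669) = 956 J.
Q = ΔU + W = nCpΔT = 1590 J.
Net over both steps: W = -1630 J, Q = 1590 J, ΔU = 3220 J.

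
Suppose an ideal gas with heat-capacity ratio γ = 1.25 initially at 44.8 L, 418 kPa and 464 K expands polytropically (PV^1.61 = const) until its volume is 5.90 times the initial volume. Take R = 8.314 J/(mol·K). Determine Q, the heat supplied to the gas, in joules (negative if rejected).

-29200 J

n = P₁V₁/(RT₁) = 418×44.8/(8.314×464) = 4.85 mol.
Polytropic n=1.61: T₂ = T₁(V₁/V₂)^(n−1) = 464×(0.169)^0.61 = 157 K; P₂ = P₁(V₁/V₂)^n = 24.0 kPa.
W = (P₁V₁−P₂V₂)/(n−1) = (418×44.8−24.0×264)/0.61 = 20300 J.
ΔU = nCvΔT = 4.85×33.3×(157−464) = -49500 J.
Q = ΔU + W = -29200 J.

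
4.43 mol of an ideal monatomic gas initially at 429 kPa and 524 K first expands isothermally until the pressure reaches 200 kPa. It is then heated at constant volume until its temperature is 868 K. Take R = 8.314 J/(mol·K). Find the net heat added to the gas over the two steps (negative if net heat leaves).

33700 J

V₁ = nRT₁/P₁ = 4.43×8.314×524/429 = 45.0 L.
Step 1 — Isothermal: T stays 524 K; PV = const ⇒ V₂ = 96.5 L, P₂ = 200 kPa.
ΔU = 0 (ideal gas, T constant).
W = nRT ln(V₂/V₁) = 4.43×8.314×524×ln(2.15) = 14700 J.
Q = ΔU + W = 14700 J.
State after step 1: P = 200 kPa, V = 96.5 L, T = 524 K.
Step 2 — Isochoric: V stays 96.5 L; P/T = const ⇒ T₂ = 868 K, P₂ = 331 kPa.
W = 0 (no volume change).
ΔU = nCvΔT = 4.43×12.5×(868−524) = 19000 J.
Q = ΔU = 19000 J.
Net over both steps: W = 14700 J, Q = 33700 J, ΔU = 19000 J.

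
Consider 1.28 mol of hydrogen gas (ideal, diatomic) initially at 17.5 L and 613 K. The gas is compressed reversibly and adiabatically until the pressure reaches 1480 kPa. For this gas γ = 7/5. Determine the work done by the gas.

-7870 J

P₁ = nRT₁/V₁ = 1.28×8.314×613/17.5 = 373 kPa.
Adiabatic: T₂/T₁ = (P₂/P₁)^((γ−1)/γ) ⇒ T₂ = 613×(3.97)^0.286 = 909 K; V₂ = 6.54 L.
ΔU = nCvΔT = 1.28×20.8×(909−613) = 7870 J.
Q = 0 for an adiabatic process, so W = −ΔU = -7870 J.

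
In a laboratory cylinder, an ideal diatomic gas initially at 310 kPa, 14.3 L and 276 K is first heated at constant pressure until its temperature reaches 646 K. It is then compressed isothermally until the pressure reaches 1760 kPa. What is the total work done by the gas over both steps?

n = P₁V₁/(RT₁) = 310×14.3/(8.314×276) = 1.93 mol.
Step 1 — Isobaric: P stays 310 kPa; V/T = const ⇒ T₂ = 646 K, V₂ = 33.5 L.
W = PΔV = 310×(33.5−14.3) kPa·L = 5940 J.
ΔU = nCvΔT = 1.93×20.8×(646−276) = 14900 J.
Q = ΔU + W = nCpΔT = 20800 J.
State after step 1: P = 310 kPa, V = 33.5 L, T = 646 K.
Step 2 — Isothermal: T stays 646 K; PV = const ⇒ V₂ = 5.90 L, P₂ = 1760 kPa.
ΔU = 0 (ideal gas, T constant).
W = nRT ln(V₂/V₁) = 1.93×8.314×646×ln(0.176) = -18000 J.
Q = ΔU + W = -18000 J.
Net over both steps: W = -12100 J, Q = 2780 J, ΔU = 14900 J.

-12100 J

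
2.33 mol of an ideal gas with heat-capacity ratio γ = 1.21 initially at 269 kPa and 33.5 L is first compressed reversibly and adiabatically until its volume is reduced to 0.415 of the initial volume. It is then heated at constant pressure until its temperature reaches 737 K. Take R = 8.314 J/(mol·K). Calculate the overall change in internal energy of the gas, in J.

25100 J

T₁ = P₁V₁/(nR) = 269×33.5/(2.33×8.314) = 465 K.
Step 1 — Adiabatic: TV^(γ−1) = const ⇒ T₂ = 465×(2.41)^0.210 = 560 K; PV^γ = const ⇒ P₂ = 780 kPa.
ΔU = nCvΔT = 2.33×39.6×(560−465) = 8700 J.
Q = 0 for an adiabatic process, so W = −ΔU = -8700 J.
State after step 1: P = 780 kPa, V = 13.9 L, T = 560 K.
Step 2 — Isobaric: P stays 780 kPa; V/T = const ⇒ T₂ = 737 K, V₂ = 18.3 L.
W = PΔV = 780×(18.3−13.9) kPa·L = 3440 J.
ΔU = nCvΔT = 2.33×39.6×(737−560) = 16400 J.
Q = ΔU + W = nCpΔT = 19800 J.
Net over both steps: W = -5270 J, Q = 19800 J, ΔU = 25100 J.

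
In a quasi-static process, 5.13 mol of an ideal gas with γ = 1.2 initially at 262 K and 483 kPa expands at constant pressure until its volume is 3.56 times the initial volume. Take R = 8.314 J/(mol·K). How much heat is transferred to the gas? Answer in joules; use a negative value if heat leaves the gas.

172000 J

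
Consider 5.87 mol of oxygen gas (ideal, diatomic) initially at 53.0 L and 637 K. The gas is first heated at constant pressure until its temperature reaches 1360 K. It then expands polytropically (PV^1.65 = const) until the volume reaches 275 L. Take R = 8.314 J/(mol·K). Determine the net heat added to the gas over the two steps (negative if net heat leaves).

95500 J

P₁ = nRT₁/V₁ = 5.87×8.314×637/53.0 = 587 kPa.
Step 1 — Isobaric: P stays 587 kPa; V/T = const ⇒ T₂ = 1360 K, V₂ = 113 L.
W = PΔV = 587×(113−53.0) kPa·L = 35300 J.
ΔU = nCvΔT = 5.87×20.8×(1360−637) = 88200 J.
Q = ΔU + W = nCpΔT = 123000 J.
State after step 1: P = 587 kPa, V = 113 L, T = 1360 K.
Step 2 — Polytropic n=1.65: T₂ = T₁(V₁/V₂)^(n−1) = 1360×(0.411)^0.65 = 764 K; P₂ = P₁(V₁/V₂)^n = 136 kPa.
W = (P₁V₁−P₂V₂)/(n−1) = (587×113−136×275)/0.65 = 44800 J.
ΔU = nCvΔT = 5.87×20.8×(764−1360) = -72800 J.
Q = ΔU + W = -28000 J.
Net over both steps: W = 80100 J, Q = 95500 J, ΔU = 15400 J.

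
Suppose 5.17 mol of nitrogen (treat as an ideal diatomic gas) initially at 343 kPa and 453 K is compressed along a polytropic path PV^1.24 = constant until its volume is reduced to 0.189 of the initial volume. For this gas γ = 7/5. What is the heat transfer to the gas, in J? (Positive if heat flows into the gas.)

V₁ = nRT₁/P₁ = 5.17×8.314×453/343 = 56.8 L.
Polytropic n=1.24: T₂ = T₁(V₁/V₂)^(n−1) = 453×(5.29)^0.24 = 676 K; P₂ = P₁(V₁/V₂)^n = 2710 kPa.
W = (P₁V₁−P₂V₂)/(n−1) = (343×56.8−2710×10.7)/0.24 = -39900 J.
ΔU = nCvΔT = 5.17×20.8×(676−453) = 23900 J.
Q = ΔU + W = -16000 J.

-16000 J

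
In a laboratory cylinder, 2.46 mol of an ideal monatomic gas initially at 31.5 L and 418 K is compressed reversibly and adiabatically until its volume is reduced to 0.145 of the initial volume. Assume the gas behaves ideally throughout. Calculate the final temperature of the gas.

1510 K

P₁ = nRT₁/V₁ = 2.46×8.314×418/31.5 = 271 kPa.
Adiabatic: TV^(γ−1) = const ⇒ T₂ = 418×(6.90)^0.667 = 1510 K; PV^γ = const ⇒ P₂ = 6780 kPa.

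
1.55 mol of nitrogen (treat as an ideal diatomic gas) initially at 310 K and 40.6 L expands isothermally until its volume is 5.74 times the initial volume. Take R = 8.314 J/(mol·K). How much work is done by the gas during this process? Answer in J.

P₁ = nRT₁/V₁ = 1.55×8.314×310/40.6 = 98.4 kPa.
Isothermal: T stays 310 K; PV = const ⇒ V₂ = 233 L, P₂ = 17.1 kPa.
W = nRT ln(V₂/V₁) = 1.55×8.314×310×ln(5.74) = 6980 J.

6980 J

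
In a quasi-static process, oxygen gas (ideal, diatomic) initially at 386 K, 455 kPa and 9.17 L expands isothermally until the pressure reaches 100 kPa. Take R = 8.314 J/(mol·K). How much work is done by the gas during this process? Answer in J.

n = P₁V₁/(RT₁) = 455×9.17/(8.314×386) = 1.30 mol.
Isothermal: T stays 386 K; PV = const ⇒ V₂ = 41.7 L, P₂ = 100 kPa.
W = nRT ln(V₂/V₁) = 1.30×8.314×386×ln(4.55) = 6320 J.

6320 J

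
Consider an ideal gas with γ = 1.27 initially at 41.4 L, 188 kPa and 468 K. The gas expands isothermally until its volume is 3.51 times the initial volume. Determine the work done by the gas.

9770 J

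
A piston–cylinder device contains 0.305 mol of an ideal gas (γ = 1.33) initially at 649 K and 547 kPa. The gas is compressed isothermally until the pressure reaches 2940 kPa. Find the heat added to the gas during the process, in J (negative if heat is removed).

-2770 J

V₁ = nRT₁/P₁ = 0.305×8.314×649/547 = 3.01 L.
Isothermal: T stays 649 K; PV = const ⇒ V₂ = 0.560 L, P₂ = 2940 kPa.
ΔU = 0 (ideal gas, T constant).
W = nRT ln(V₂/V₁) = 0.305×8.314×649×ln(0.186) = -2770 J.
Q = ΔU + W = -2770 J.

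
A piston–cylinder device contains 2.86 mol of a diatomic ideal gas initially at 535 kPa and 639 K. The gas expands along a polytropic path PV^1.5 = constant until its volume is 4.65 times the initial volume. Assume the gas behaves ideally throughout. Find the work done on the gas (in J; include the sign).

-16300 J

V₁ = nRT₁/P₁ = 2.86×8.314×639/535 = 28.4 L.
Polytropic n=1.5: T₂ = T₁(V₁/V₂)^(n−1) = 639×(0.215)^0.50 = 296 K; P₂ = P₁(V₁/V₂)^n = 53.4 kPa.
W = (P₁V₁−P₂V₂)/(n−1) = (535×28.4−53.4×132)/0.50 = 16300 J.
Work done on the gas = −W_by = -16300 J.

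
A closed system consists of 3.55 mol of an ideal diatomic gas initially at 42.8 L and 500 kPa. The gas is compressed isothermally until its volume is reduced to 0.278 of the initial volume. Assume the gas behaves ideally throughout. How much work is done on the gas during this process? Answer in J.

T₁ = P₁V₁/(nR) = 500×42.8/(3.55×8.314) = 725 K.
Isothermal: T stays 725 K; PV = const ⇒ V₂ = 11.9 L, P₂ = 1800 kPa.
W = nRT ln(V₂/V₁) = 3.55×8.314×725×ln(0.278) = -27400 J.
Work done on the gas = −W_by = 27400 J.

27400 J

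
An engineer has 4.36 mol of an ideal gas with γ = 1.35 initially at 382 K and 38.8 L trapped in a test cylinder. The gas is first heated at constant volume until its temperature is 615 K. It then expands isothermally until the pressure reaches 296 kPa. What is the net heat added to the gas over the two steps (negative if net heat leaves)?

38900 J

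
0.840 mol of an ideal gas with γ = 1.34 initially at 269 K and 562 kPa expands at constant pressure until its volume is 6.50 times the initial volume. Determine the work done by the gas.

10300 J

V₁ = nRT₁/P₁ = 0.840×8.314×269/562 = 3.34 L.
Isobaric: P stays 562 kPa; V/T = const ⇒ T₂ = 1750 K, V₂ = 21.7 L.
W = PΔV = 562×(21.7−3.34) kPa·L = 10300 J.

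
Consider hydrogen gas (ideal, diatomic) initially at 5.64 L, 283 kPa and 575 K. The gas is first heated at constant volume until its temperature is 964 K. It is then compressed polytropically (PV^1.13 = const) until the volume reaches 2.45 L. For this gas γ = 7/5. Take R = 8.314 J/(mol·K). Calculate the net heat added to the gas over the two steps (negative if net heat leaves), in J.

n = P₁V₁/(RT₁) = 283×5.64/(8.314×575) = 0.334 mol.
Step 1 — Isochoric: V stays 5.64 L; P/T = const ⇒ T₂ = 964 K, P₂ = 474 kPa.
W = 0 (no volume change).
ΔU = nCvΔT = 0.334×20.8×(964−575) = 2700 J.
Q = ΔU = 2700 J.
State after step 1: P = 474 kPa, V = 5.64 L, T = 964 K.
Step 2 — Polytropic n=1.13: T₂ = T₁(V₁/V₂)^(n−1) = 964×(2.30)^0.13 = 1070 K; P₂ = P₁(V₁/V₂)^n = 1220 kPa.
W = (P₁V₁−P₂V₂)/(n−1) = (474×5.64−1220×2.45)/0.13 = -2360 J.
ΔU = nCvΔT = 0.334×20.8×(1070−964) = 766 J.
Q = ΔU + W = -1590 J.
Net over both steps: W = -2360 J, Q = 1110 J, ΔU = 3470 J.

1110 J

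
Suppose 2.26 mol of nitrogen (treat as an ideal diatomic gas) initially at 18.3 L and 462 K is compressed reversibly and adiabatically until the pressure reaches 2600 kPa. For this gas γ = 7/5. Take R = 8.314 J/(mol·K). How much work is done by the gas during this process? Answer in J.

P₁ = nRT₁/V₁ = 2.26×8.314×462/18.3 = 474 kPa.
Adiabatic: T₂/T₁ = (P₂/P₁)^((γ−1)/γ) ⇒ T₂ = 462×(5.48)^0.286 = 751 K; V₂ = 5.43 L.
ΔU = nCvΔT = 2.26×20.8×(751−462) = 13600 J.
Q = 0 for an adiabatic process, so W = −ΔU = -13600 J.

-13600 J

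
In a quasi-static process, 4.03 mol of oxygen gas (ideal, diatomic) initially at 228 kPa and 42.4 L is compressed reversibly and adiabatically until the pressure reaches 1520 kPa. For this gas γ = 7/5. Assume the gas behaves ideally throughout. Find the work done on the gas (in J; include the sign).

T₁ = P₁V₁/(nR) = 228×42.4/(4.03×8.314) = 289 K.
Adiabatic: T₂/T₁ = (P₂/P₁)^((γ−1)/γ) ⇒ T₂ = 289×(6.67)^0.286 = 496 K; V₂ = 10.9 L.
ΔU = nCvΔT = 4.03×20.8×(496−289) = 17400 J.
Q = 0 for an adiabatic process, so W = −ΔU = -17400 J.
Work done on the gas = −W_by = 17400 J.

17400 J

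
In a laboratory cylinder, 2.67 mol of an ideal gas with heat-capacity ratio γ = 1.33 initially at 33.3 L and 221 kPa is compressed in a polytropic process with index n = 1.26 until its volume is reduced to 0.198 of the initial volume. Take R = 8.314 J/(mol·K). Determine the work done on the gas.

14800 J

T₁ = P₁V₁/(nR) = 221×33.3/(2.67×8.314) = 332 K.
Polytropic n=1.26: T₂ = T₁(V₁/V₂)^(n−1) = 332×(5.05)^0.26 = 505 K; P₂ = P₁(V₁/V₂)^n = 1700 kPa.
W = (P₁V₁−P₂V₂)/(n−1) = (221×33.3−1700×6.59)/0.26 = -14800 J.
Work done on the gas = −W_by = 14800 J.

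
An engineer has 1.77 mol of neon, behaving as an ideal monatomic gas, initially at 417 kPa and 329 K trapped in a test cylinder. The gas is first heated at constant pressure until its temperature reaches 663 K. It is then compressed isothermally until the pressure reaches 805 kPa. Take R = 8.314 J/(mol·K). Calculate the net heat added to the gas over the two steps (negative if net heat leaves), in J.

5870 J

V₁ = nRT₁/P₁ = 1.77×8.314×329/417 = 11.6 L.
Step 1 — Isobaric: P stays 417 kPa; V/T = const ⇒ T₂ = 663 K, V₂ = 23.4 L.
W = PΔV = 417×(23.4−11.6) kPa·L = 4920 J.
ΔU = nCvΔT = 1.77×12.5×(663−329) = 7370 J.
Q = ΔU + W = nCpΔT = 12300 J.
State after step 1: P = 417 kPa, V = 23.4 L, T = 663 K.
Step 2 — Isothermal: T stays 663 K; PV = const ⇒ V₂ = 12.1 L, P₂ = 805 kPa.
ΔU = 0 (ideal gas, T constant).
W = nRT ln(V₂/V₁) = 1.77×8.314×663×ln(0.518) = -6420 J.
Q = ΔU + W = -6420 J.
Net over both steps: W = -1500 J, Q = 5870 J, ΔU = 7370 J.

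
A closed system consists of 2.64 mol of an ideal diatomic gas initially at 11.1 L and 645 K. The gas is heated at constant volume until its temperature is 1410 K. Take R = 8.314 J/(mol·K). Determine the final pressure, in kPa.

2790 kPa

P₁ = nRT₁/V₁ = 2.64×8.314×645/11.1 = 1280 kPa.
Isochoric: V stays 11.1 L; P/T = const ⇒ T₂ = 1410 K, P₂ = 2790 kPa.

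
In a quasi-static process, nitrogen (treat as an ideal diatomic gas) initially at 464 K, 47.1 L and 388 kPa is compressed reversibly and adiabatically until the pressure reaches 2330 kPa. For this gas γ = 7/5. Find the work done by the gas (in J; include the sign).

n = P₁V₁/(RT₁) = 388×47.1/(8.314×464) = 4.74 mol.
Adiabatic: T₂/T₁ = (P₂/P₁)^((γ−1)/γ) ⇒ T₂ = 464×(6.01)^0.286 = 774 K; V₂ = 13.1 L.
ΔU = nCvΔT = 4.74×20.8×(774−464) = 30600 J.
Q = 0 for an adiabatic process, so W = −ΔU = -30600 J.

-30600 J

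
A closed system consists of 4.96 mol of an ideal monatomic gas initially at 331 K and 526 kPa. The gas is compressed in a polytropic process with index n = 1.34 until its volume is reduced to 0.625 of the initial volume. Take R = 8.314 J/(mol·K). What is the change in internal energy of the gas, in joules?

3550 J

V₁ = nRT₁/P₁ = 4.96×8.314×331/526 = 25.9 L.
Polytropic n=1.34: T₂ = T₁(V₁/V₂)^(n−1) = 331×(1.60)^0.34 = 388 K; P₂ = P₁(V₁/V₂)^n = 987 kPa.
For an ideal gas ΔU = nCvΔT with Cv = (3/2)R = 12.5 J/(mol·K).
ΔU = 4.96×12.5×(388−331) = 3550 J.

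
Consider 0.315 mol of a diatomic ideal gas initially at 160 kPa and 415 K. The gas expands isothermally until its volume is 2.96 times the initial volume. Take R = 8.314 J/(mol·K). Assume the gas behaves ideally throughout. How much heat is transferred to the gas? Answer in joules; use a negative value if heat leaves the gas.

V₁ = nRT₁/P₁ = 0.315×8.314×415/160 = 6.79 L.
Isothermal: T stays 415 K; PV = const ⇒ V₂ = 20.1 L, P₂ = 54.1 kPa.
ΔU = 0 (ideal gas, T constant).
W = nRT ln(V₂/V₁) = 0.315×8.314×415×ln(2.96) = 1180 J.
Q = ΔU + W = 1180 J.

1180 J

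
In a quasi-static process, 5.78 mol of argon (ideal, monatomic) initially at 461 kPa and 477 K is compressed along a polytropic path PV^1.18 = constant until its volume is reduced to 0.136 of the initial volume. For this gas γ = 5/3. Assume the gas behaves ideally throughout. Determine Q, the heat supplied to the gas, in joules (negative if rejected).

V₁ = nRT₁/P₁ = 5.78×8.314×477/461 = 49.7 L.
Polytropic n=1.18: T₂ = T₁(V₁/V₂)^(n−1) = 477×(7.35)^0.18 = 683 K; P₂ = P₁(V₁/V₂)^n = 4850 kPa.
W = (P₁V₁−P₂V₂)/(n−1) = (461×49.7−4850×6.76)/0.18 = -55000 J.
ΔU = nCvΔT = 5.78×12.5×(683−477) = 14900 J.
Q = ΔU + W = -40200 J.

-40200 J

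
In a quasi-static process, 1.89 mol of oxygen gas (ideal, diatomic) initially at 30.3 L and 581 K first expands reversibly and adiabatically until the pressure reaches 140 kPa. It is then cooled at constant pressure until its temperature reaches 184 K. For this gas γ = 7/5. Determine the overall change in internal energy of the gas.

-15600 J

P₁ = nRT₁/V₁ = 1.89×8.314×581/30.3 = 301 kPa.
Step 1 — Adiabatic: T₂/T₁ = (P₂/P₁)^((γ−1)/γ) ⇒ T₂ = 581×(0.465)^0.286 = 467 K; V₂ = 52.4 L.
ΔU = nCvΔT = 1.89×20.8×(467−581) = -4490 J.
Q = 0 for an adiabatic process, so W = −ΔU = 4490 J.
State after step 1: P = 140 kPa, V = 52.4 L, T = 467 K.
Step 2 — Isobaric: P stays 140 kPa; V/T = const ⇒ T₂ = 184 K, V₂ = 20.7 L.
W = PΔV = 140×(20.7−52.4) kPa·L = -4440 J.
ΔU = nCvΔT = 1.89×20.8×(184−467) = -11100 J.
Q = ΔU + W = nCpΔT = -15500 J.
Net over both steps: W = 46.1 J, Q = -15500 J, ΔU = -15600 J.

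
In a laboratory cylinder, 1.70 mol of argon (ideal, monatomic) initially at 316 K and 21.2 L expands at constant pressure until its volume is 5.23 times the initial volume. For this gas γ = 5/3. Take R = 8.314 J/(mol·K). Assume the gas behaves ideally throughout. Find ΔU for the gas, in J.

P₁ = nRT₁/V₁ = 1.70×8.314×316/21.2 = 211 kPa.
Isobaric: P stays 211 kPa; V/T = const ⇒ T₂ = 1650 K, V₂ = 111 L.
For an ideal gas ΔU = nCvΔT with Cv = (3/2)R = 12.5 J/(mol·K).
ΔU = 1.70×12.5×(1650−316) = 28300 J.

28300 J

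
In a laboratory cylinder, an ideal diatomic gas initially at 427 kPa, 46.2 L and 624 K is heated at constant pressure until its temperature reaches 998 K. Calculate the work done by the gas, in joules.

n = P₁V₁/(RT₁) = 427×46.2/(8.314×624) = 3.80 mol.
Isobaric: P stays 427 kPa; V/T = const ⇒ T₂ = 998 K, V₂ = 73.9 L.
W = PΔV = 427×(73.9−46.2) kPa·L = 11800 J.

11800 J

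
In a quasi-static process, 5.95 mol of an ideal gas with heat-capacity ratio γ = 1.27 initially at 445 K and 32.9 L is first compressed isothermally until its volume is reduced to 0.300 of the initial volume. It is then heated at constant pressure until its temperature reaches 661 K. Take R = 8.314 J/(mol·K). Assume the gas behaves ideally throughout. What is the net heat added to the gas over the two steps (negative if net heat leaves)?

P₁ = nRT₁/V₁ = 5.95×8.314×445/32.9 = 669 kPa.
Step 1 — Isothermal: T stays 445 K; PV = const ⇒ V₂ = 9.87 L, P₂ = 2230 kPa.
ΔU = 0 (ideal gas, T constant).
W = nRT ln(V₂/V₁) = 5.95×8.314×445×ln(0.300) = -26500 J.
Q = ΔU + W = -26500 J.
State after step 1: P = 2230 kPa, V = 9.87 L, T = 445 K.
Step 2 — Isobaric: P stays 2230 kPa; V/T = const ⇒ T₂ = 661 K, V₂ = 14.7 L.
W = PΔV = 2230×(14.7−9.87) kPa·L = 10700 J.
ΔU = nCvΔT = 5.95×30.8×(661−445) = 39600 J.
Q = ΔU + W = nCpΔT = 50300 J.
Net over both steps: W = -15800 J, Q = 23800 J, ΔU = 39600 J.

23800 J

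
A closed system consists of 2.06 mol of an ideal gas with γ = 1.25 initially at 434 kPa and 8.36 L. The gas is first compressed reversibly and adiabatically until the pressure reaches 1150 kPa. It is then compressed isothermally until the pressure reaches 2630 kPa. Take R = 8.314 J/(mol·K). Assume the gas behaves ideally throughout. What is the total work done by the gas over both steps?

-6770 J

T₁ = P₁V₁/(nR) = 434×8.36/(2.06×8.314) = 212 K.
Step 1 — Adiabatic: T₂/T₁ = (P₂/P₁)^((γ−1)/γ) ⇒ T₂ = 212×(2.65)^0.200 = 257 K; V₂ = 3.83 L.
ΔU = nCvΔT = 2.06×33.3×(257−212) = 3120 J.
Q = 0 for an adiabatic process, so W = −ΔU = -3120 J.
State after step 1: P = 1150 kPa, V = 3.83 L, T = 257 K.
Step 2 — Isothermal: T stays 257 K; PV = const ⇒ V₂ = 1.68 L, P₂ = 2630 kPa.
ΔU = 0 (ideal gas, T constant).
W = nRT ln(V₂/V₁) = 2.06×8.314×257×ln(0.437) = -3650 J.
Q = ΔU + W = -3650 J.
Net over both steps: W = -6770 J, Q = -3650 J, ΔU = 3120 J.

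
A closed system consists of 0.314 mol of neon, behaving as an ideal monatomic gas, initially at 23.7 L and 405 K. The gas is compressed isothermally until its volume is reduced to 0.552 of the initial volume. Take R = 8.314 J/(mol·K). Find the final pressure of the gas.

P₁ = nRT₁/V₁ = 0.314×8.314×405/23.7 = 44.6 kPa.
Isothermal: T stays 405 K; PV = const ⇒ V₂ = 13.1 L, P₂ = 80.8 kPa.

80.8 kPa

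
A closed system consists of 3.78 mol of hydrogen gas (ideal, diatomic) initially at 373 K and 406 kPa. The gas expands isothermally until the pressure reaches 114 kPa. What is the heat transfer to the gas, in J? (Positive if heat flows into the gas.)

V₁ = nRT₁/P₁ = 3.78×8.314×373/406 = 28.9 L.
Isothermal: T stays 373 K; PV = const ⇒ V₂ = 103 L, P₂ = 114 kPa.
ΔU = 0 (ideal gas, T constant).
W = nRT ln(V₂/V₁) = 3.78×8.314×373×ln(3.56) = 14900 J.
Q = ΔU + W = 14900 J.

14900 J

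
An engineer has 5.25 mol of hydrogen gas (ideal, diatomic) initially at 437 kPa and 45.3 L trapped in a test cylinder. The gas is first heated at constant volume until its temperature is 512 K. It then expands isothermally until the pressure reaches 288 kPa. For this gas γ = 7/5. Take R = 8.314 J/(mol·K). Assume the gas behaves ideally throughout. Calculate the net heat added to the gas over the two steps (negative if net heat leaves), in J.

T₁ = P₁V₁/(nR) = 437×45.3/(5.25×8.314) = 454 K.
Step 1 — Isochoric: V stays 45.3 L; P/T = const ⇒ T₂ = 512 K, P₂ = 493 kPa.
W = 0 (no volume change).
ΔU = nCvΔT = 5.25×20.8×(512−454) = 6380 J.
Q = ΔU = 6380 J.
State after step 1: P = 493 kPa, V = 45.3 L, T = 512 K.
Step 2 — Isothermal: T stays 512 K; PV = const ⇒ V₂ = 77.6 L, P₂ = 288 kPa.
ΔU = 0 (ideal gas, T constant).
W = nRT ln(V₂/V₁) = 5.25×8.314×512×ln(1.71) = 12000 J.
Q = ΔU + W = 12000 J.
Net over both steps: W = 12000 J, Q = 18400 J, ΔU = 6380 J.

18400 J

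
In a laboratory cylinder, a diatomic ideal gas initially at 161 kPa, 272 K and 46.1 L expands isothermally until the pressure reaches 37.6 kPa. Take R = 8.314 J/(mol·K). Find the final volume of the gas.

Isothermal: T stays 272 K; PV = const ⇒ V₂ = 197 L, P₂ = 37.6 kPa.

197 L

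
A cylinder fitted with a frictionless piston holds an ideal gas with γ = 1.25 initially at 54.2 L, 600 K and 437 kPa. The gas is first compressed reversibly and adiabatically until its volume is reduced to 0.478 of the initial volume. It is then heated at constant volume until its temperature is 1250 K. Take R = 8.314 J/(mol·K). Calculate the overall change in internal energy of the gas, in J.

103000 J

n = P₁V₁/(RT₁) = 437×54.2/(8.314×600) = 4.75 mol.
Step 1 — Adiabatic: TV^(γ−1) = const ⇒ T₂ = 600×(2.09)^0.250 = 722 K; PV^γ = const ⇒ P₂ = 1100 kPa.
ΔU = nCvΔT = 4.75×33.3×(722−600) = 19200 J.
Q = 0 for an adiabatic process, so W = −ΔU = -19200 J.
State after step 1: P = 1100 kPa, V = 25.9 L, T = 722 K.
Step 2 — Isochoric: V stays 25.9 L; P/T = const ⇒ T₂ = 1250 K, P₂ = 1900 kPa.
W = 0 (no volume change).
ΔU = nCvΔT = 4.75×33.3×(1250−722) = 83400 J.
Q = ΔU = 83400 J.
Net over both steps: W = -19200 J, Q = 83400 J, ΔU = 103000 J.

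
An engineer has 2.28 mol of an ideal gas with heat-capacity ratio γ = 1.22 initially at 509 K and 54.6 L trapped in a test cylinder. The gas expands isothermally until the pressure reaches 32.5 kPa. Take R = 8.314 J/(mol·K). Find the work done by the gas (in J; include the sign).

16300 J

P₁ = nRT₁/V₁ = 2.28×8.314×509/54.6 = 177 kPa.
Isothermal: T stays 509 K; PV = const ⇒ V₂ = 297 L, P₂ = 32.5 kPa.
W = nRT ln(V₂/V₁) = 2.28×8.314×509×ln(5.44) = 16300 J.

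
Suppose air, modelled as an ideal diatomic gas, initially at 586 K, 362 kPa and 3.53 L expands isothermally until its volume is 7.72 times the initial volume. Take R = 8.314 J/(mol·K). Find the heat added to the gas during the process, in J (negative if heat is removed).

2610 J

n = P₁V₁/(RT₁) = 362×3.53/(8.314×586) = 0.262 mol.
Isothermal: T stays 586 K; PV = const ⇒ V₂ = 27.3 L, P₂ = 46.9 kPa.
ΔU = 0 (ideal gas, T constant).
W = nRT ln(V₂/V₁) = 0.262×8.314×586×ln(7.72) = 2610 J.
Q = ΔU + W = 2610 J.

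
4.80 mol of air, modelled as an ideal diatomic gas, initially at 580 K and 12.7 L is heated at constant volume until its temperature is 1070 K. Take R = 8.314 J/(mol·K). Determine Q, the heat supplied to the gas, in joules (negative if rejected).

P₁ = nRT₁/V₁ = 4.80×8.314×580/12.7 = 1820 kPa.
Isochoric: V stays 12.7 L; P/T = const ⇒ T₂ = 1070 K, P₂ = 3360 kPa.
W = 0 (no volume change).
ΔU = nCvΔT = 4.80×20.8×(1070−580) = 48900 J.
Q = ΔU = 48900 J.

48900 J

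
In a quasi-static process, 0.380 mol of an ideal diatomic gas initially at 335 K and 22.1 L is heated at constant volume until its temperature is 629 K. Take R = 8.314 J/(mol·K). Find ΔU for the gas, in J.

2320 J

P₁ = nRT₁/V₁ = 0.380×8.314×335/22.1 = 47.9 kPa.
Isochoric: V stays 22.1 L; P/T = const ⇒ T₂ = 629 K, P₂ = 89.9 kPa.
For an ideal gas ΔU = nCvΔT with Cv = (5/2)R = 20.8 J/(mol·K).
ΔU = 0.380×20.8×(629−335) = 2320 J.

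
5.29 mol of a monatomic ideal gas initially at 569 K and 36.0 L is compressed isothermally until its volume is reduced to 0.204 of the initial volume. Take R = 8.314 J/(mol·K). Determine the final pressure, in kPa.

3410 kPa

P₁ = nRT₁/V₁ = 5.29×8.314×569/36.0 = 695 kPa.
Isothermal: T stays 569 K; PV = const ⇒ V₂ = 7.34 L, P₂ = 3410 kPa.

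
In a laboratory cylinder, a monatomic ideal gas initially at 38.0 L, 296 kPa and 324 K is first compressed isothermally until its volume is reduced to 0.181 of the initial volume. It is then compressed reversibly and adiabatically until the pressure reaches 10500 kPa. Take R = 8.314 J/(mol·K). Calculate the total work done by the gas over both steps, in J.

n = P₁V₁/(RT₁) = 296×38.0/(8.314×324) = 4.18 mol.
Step 1 — Isothermal: T stays 324 K; PV = const ⇒ V₂ = 6.88 L, P₂ = 1640 kPa.
ΔU = 0 (ideal gas, T constant).
W = nRT ln(V₂/V₁) = 4.18×8.314×324×ln(0.181) = -19200 J.
Q = ΔU + W = -19200 J.
State after step 1: P = 1640 kPa, V = 6.88 L, T = 324 K.
Step 2 — Adiabatic: T₂/T₁ = (P₂/P₁)^((γ−1)/γ) ⇒ T₂ = 324×(6.42)^0.400 = 682 K; V₂ = 2.25 L.
ΔU = nCvΔT = 4.18×12.5×(682−324) = 18600 J.
Q = 0 for an adiabatic process, so W = −ΔU = -18600 J.
Net over both steps: W = -37900 J, Q = -19200 J, ΔU = 18600 J.

-37900 J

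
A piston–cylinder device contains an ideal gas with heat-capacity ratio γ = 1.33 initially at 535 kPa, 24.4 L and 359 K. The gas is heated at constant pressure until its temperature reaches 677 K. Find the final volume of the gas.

46.0 L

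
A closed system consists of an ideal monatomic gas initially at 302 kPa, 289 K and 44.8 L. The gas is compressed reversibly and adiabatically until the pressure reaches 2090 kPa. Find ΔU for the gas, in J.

23700 J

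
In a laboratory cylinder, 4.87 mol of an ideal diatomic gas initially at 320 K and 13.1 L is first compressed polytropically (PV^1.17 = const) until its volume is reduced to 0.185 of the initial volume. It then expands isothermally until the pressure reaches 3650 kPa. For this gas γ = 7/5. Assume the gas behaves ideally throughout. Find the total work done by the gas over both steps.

P₁ = nRT₁/V₁ = 4.87×8.314×320/13.1 = 989 kPa.
Step 1 — Polytropic n=1.17: T₂ = T₁(V₁/V₂)^(n−1) = 320×(5.41)^0.17 = 426 K; P₂ = P₁(V₁/V₂)^n = 7120 kPa.
W = (P₁V₁−P₂V₂)/(n−1) = (989×13.1−7120×2.42)/0.17 = -25300 J.
ΔU = nCvΔT = 4.87×20.8×(426−320) = 10800 J.
Q = ΔU + W = -14600 J.
State after step 1: P = 7120 kPa, V = 2.42 L, T = 426 K.
Step 2 — Isothermal: T stays 426 K; PV = const ⇒ V₂ = 4.73 L, P₂ = 3650 kPa.
ΔU = 0 (ideal gas, T constant).
W = nRT ln(V₂/V₁) = 4.87×8.314×426×ln(1.95) = 11500 J.
Q = ΔU + W = 11500 J.
Net over both steps: W = -13800 J, Q = -3020 J, ΔU = 10800 J.

-13800 J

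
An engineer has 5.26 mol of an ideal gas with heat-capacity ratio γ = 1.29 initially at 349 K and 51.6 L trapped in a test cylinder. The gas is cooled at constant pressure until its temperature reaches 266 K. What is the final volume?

P₁ = nRT₁/V₁ = 5.26×8.314×349/51.6 = 296 kPa.
Isobaric: P stays 296 kPa; V/T = const ⇒ T₂ = 266 K, V₂ = 39.3 L.

39.3 L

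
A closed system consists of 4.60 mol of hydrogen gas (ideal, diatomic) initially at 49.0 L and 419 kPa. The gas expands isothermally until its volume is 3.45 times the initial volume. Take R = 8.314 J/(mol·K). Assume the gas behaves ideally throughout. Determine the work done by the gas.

25400 J

T₁ = P₁V₁/(nR) = 419×49.0/(4.60×8.314) = 537 K.
Isothermal: T stays 537 K; PV = const ⇒ V₂ = 169 L, P₂ = 121 kPa.
W = nRT ln(V₂/V₁) = 4.60×8.314×537×ln(3.45) = 25400 J.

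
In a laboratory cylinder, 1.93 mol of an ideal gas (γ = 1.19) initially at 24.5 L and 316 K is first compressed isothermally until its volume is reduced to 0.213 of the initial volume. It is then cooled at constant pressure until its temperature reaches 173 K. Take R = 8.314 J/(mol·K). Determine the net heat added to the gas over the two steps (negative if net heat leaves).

P₁ = nRT₁/V₁ = 1.93×8.314×316/24.5 = 207 kPa.
Step 1 — Isothermal: T stays 316 K; PV = const ⇒ V₂ = 5.22 L, P₂ = 972 kPa.
ΔU = 0 (ideal gas, T constant).
W = nRT ln(V₂/V₁) = 1.93×8.314×316×ln(0.213) = -7840 J.
Q = ΔU + W = -7840 J.
State after step 1: P = 972 kPa, V = 5.22 L, T = 316 K.
Step 2 — Isobaric: P stays 972 kPa; V/T = const ⇒ T₂ = 173 K, V₂ = 2.86 L.
W = PΔV = 972×(2.86−5.22) kPa·L = -2290 J.
ΔU = nCvΔT = 1.93×43.8×(173−316) = -12100 J.
Q = ΔU + W = nCpΔT = -14400 J.
Net over both steps: W = -10100 J, Q = -22200 J, ΔU = -12100 J.

-22200 J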